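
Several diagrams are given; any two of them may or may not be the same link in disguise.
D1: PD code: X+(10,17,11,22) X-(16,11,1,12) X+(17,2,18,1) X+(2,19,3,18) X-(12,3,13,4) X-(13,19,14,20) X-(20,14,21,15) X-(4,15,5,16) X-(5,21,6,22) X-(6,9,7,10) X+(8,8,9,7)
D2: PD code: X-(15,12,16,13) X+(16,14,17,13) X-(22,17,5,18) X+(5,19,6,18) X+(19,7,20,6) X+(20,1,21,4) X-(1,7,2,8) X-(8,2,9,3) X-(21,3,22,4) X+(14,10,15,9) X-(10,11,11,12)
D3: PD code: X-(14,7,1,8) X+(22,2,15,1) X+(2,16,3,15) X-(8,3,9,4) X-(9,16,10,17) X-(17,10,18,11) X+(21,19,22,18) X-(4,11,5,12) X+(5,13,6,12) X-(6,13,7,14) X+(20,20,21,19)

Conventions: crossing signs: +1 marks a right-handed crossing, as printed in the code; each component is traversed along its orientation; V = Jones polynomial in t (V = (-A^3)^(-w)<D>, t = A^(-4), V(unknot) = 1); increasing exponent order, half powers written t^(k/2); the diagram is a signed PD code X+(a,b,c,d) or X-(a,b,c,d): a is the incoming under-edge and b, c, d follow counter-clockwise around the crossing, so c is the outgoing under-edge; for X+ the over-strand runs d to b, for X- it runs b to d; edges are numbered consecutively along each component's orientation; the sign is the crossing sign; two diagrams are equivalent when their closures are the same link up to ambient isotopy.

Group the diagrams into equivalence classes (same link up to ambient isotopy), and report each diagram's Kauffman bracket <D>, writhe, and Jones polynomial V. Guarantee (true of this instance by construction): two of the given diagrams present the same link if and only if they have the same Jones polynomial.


equivalence classes: {D1, D3} | {D2}
D1 (bracket 2A^-7 - A^-3 + 2A - A^5 + A^9 - A^13; 11 crossings at w = -3): V = t^(-11/2) - t^(-9/2) + t^(-7/2) - 2t^(-5/2) + t^(-3/2) - 2t^(-1/2)
D2 (bracket A^-1 + A^7; 11 crossings at w = -1): V = -t^(-5/2) - t^(-1/2)
V(D3) = t^(-11/2) - t^(-9/2) + t^(-7/2) - 2t^(-5/2) + t^(-3/2) - 2t^(-1/2)  [11 crossings, <D> = 2A^-1 - A^3 + 2A^7 - A^11 + A^15 - A^19, w = -1]
key observation: 2 values of V(t) split the 3 diagrams


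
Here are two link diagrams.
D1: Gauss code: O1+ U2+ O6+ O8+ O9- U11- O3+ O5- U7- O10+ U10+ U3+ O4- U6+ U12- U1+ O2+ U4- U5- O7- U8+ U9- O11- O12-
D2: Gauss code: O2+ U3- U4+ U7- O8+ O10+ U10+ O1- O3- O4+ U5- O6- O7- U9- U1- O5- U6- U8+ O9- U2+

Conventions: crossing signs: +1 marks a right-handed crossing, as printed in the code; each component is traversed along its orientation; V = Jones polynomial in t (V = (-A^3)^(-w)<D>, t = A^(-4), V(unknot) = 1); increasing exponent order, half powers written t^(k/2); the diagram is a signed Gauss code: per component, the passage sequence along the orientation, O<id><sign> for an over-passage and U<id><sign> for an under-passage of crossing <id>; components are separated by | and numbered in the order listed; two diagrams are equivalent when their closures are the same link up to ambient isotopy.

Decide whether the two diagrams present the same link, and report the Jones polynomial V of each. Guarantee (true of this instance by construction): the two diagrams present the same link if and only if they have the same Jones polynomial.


same link: no
V(D1) = t^-4 - t^-3 + t^-2 - 2t^-1 + 2 - t + t^2  [12 crossings, <D> = A^-8 - A^-4 + 2 - 2A^4 + A^8 - A^12 + A^16, w = 0]
D2 (bracket A^-2 - A^2 + 2A^6 - A^10 + A^14 - A^18; 10 crossings at w = -2): V = -t^-6 + t^-5 - t^-4 + 2t^-3 - t^-2 + t^-1
note: comparing 2 Jones polynomials yields 2 groups


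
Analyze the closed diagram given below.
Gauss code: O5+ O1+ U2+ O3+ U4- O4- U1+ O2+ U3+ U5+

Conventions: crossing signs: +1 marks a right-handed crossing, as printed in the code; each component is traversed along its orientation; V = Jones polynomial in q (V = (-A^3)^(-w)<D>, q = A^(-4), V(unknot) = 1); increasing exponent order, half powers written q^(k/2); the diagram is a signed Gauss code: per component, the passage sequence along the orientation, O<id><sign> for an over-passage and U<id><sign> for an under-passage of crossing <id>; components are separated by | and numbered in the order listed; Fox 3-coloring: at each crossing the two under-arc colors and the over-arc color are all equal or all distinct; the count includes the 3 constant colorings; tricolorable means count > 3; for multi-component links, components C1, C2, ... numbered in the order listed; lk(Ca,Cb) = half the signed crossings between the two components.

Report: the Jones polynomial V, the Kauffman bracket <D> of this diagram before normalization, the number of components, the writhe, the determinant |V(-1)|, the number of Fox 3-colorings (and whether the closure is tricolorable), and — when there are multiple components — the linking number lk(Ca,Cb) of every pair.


V(q) = q + q^3 - q^4
bracket: A^-7 - A^-3 - A^5, w = +3
1 component, writhe +3, over 5 crossings
det 3, colorings 9 of 3^5 — tricolorable
observation: det 3 = |V(-1)|; divisible by 3, so tricolorable


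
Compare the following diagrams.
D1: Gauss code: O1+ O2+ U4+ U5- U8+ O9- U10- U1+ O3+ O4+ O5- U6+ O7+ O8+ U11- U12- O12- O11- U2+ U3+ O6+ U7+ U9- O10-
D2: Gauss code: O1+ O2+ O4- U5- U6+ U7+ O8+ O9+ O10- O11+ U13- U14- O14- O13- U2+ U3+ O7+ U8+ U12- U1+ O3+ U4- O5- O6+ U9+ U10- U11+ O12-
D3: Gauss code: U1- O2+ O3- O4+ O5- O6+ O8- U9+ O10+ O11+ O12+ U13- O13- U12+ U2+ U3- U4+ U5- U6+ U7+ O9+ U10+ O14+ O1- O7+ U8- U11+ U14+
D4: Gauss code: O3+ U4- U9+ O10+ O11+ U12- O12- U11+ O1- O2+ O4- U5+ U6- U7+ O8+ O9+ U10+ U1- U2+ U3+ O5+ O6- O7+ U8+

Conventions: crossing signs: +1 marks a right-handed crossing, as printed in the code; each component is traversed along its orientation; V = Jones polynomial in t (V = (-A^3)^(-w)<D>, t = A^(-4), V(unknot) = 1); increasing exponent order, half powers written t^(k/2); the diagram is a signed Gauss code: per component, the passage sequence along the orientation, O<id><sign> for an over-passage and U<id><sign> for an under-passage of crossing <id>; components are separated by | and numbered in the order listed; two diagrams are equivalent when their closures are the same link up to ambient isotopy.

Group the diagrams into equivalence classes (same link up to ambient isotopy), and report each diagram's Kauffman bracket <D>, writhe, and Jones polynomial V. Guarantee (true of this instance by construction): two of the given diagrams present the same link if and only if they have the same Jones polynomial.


classes: {D1, D2, D3, D4}
V(D1) = t - t^2 + 2t^3 - t^4 + t^5 - t^6  [12 crossings, <D> = -A^-18 + A^-14 - A^-10 + 2A^-6 - A^-2 + A^2, w = +2]
V(D2) = t - t^2 + 2t^3 - t^4 + t^5 - t^6  [14 crossings, <D> = -A^-18 + A^-14 - A^-10 + 2A^-6 - A^-2 + A^2, w = +2]
V(D3) = t - t^2 + 2t^3 - t^4 + t^5 - t^6  (w +4, c 14, <D> = -A^-12 + A^-8 - A^-4 + 2 - A^4 + A^8)
V(D4) = t - t^2 + 2t^3 - t^4 + t^5 - t^6  [12 crossings, <D> = -A^-12 + A^-8 - A^-4 + 2 - A^4 + A^8, w = +4]
note: one V(t) for all 4 diagrams — one class (guaranteed)


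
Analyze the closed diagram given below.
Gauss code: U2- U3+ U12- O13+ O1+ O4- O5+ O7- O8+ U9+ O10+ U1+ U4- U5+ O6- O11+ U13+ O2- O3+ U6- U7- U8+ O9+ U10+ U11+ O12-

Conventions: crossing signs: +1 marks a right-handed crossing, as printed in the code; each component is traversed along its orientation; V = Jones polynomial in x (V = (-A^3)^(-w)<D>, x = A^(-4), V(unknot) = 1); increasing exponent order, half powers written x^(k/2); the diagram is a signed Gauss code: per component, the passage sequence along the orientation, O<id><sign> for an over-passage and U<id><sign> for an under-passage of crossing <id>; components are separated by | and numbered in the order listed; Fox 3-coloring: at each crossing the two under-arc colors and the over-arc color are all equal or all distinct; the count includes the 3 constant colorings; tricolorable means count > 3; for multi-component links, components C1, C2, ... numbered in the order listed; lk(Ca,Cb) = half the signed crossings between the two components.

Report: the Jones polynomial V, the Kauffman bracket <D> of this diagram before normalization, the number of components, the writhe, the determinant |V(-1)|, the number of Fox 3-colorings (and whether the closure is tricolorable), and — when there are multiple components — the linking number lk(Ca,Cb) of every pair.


Jones polynomial: V(x) = x - x^2 + 2x^3 - x^4 + x^5 - x^6
<D> = A^-15 - A^-11 + A^-7 - 2A^-3 + A - A^5; writhe +3
components 1, writhe +3 (13 crossings)
3-colorings: 3 of 3^13, det 7 — not tricolorable
note: w = +3 (over 13 crossings) is diagram-only; (-A^3)^(-3) removes it from V


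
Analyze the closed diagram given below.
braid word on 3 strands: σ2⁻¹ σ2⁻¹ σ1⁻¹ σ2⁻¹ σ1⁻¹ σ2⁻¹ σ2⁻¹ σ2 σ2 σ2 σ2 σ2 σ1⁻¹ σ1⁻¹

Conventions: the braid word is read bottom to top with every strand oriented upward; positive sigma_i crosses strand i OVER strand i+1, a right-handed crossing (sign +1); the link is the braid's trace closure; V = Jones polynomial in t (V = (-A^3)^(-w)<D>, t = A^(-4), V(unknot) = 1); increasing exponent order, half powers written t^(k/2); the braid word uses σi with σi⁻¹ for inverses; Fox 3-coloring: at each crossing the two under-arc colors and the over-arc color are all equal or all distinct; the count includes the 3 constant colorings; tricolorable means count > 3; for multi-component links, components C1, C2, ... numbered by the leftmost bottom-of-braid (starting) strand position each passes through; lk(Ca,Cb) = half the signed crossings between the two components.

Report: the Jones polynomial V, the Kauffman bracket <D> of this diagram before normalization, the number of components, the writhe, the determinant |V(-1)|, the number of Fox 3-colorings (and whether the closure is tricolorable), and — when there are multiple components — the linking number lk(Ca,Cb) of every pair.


V = t^-7 - 2t^-6 + 2t^-5 - 3t^-4 + 3t^-3 - 2t^-2 + 2t^-1
<D> = 2A^-8 - 2A^-4 + 3 - 3A^4 + 2A^8 - 2A^12 + A^16 (w = -4)
1 component over 14 crossings, w = -4
9 Fox colorings among 3^14, |V(-1)| = 15: tricolorable
why: det 15 = |V(-1)|; divisible by 3, so tricolorable


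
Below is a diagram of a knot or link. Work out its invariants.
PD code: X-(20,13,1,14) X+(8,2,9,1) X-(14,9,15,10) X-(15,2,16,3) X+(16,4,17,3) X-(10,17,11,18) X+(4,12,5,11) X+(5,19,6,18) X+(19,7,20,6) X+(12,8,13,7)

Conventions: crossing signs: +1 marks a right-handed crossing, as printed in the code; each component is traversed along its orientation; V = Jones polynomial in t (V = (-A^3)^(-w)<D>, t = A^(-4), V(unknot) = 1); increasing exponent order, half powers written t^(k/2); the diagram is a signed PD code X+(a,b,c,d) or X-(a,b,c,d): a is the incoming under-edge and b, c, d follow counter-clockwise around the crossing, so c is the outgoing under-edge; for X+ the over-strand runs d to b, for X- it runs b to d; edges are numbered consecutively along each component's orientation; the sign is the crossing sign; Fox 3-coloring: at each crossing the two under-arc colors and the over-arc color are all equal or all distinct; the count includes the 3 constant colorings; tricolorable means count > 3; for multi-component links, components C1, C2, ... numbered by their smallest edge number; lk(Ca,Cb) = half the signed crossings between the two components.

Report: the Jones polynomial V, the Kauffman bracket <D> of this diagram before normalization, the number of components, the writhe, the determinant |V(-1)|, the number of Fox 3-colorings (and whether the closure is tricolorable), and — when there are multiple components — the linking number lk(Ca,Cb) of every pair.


V(t) = -t^-1 + 2 - t + 2t^2 - t^3 + t^4 - t^5
bracket: -A^-14 + A^-10 - A^-6 + 2A^-2 - A^2 + 2A^6 - A^10, w = +2
1 component, writhe +2, over 10 crossings
det 9, colorings 9 of 3^10 — tricolorable
observation: the span of V is 6, forcing >= 6 crossings in any diagram


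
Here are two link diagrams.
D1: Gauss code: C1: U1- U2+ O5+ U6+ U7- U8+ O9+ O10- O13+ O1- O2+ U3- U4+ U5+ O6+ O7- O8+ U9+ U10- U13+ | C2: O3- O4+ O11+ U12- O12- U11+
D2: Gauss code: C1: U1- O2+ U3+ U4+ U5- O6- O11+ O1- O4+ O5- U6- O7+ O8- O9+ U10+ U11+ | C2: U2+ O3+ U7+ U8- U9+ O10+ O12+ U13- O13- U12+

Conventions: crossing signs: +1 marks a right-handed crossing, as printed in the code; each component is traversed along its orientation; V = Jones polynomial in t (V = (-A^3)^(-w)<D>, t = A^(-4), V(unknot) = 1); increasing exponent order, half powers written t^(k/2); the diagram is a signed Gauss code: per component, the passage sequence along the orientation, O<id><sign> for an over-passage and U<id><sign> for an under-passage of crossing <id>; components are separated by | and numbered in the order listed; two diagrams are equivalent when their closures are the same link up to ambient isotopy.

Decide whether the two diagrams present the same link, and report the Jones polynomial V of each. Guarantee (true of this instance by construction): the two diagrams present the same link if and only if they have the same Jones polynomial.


same link: no
V(D1) = -t^(1/2) - t^(3/2) - t^(5/2) + t^(9/2)  [13 crossings, <D> = -A^-9 + A^-1 + A^3 + A^7, w = +3]
D2 (bracket A^-13 - A^-9 + A^-5 + A^3; 13 crossings at w = +3): V = -t^(3/2) - t^(7/2) + t^(9/2) - t^(11/2)
note: 2 values of V(t) split the 2 diagrams


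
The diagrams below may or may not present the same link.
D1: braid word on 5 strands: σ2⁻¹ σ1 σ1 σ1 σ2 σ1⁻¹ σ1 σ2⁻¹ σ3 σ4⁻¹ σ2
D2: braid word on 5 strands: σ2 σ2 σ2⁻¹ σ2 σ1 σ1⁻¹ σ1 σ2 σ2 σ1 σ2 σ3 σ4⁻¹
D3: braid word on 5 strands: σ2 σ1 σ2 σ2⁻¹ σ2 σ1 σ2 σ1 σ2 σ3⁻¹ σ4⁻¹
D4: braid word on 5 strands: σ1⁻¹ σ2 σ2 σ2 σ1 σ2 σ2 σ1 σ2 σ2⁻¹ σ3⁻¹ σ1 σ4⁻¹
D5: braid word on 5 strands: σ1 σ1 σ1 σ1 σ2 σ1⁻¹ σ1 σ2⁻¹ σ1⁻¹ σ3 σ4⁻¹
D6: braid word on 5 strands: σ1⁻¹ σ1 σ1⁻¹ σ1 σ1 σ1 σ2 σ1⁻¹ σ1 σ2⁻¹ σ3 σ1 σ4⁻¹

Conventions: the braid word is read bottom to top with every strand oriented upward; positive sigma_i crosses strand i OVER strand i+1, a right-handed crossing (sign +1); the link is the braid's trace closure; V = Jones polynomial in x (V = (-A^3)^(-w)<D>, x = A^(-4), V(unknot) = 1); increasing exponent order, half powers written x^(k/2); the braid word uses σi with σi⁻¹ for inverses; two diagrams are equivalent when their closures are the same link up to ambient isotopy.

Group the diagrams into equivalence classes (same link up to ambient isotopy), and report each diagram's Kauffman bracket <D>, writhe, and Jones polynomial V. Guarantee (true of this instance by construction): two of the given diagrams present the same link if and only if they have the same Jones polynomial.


classes: {D1, D5, D6} | {D2, D3, D4}
V(D1) = -x^(1/2) - x^(3/2) - x^(5/2) + x^(9/2)  [11 crossings, <D> = -A^-9 + A^-1 + A^3 + A^7, w = +3]
V(D2) = -x^(5/2) - x^(9/2) - x^(13/2) + x^(15/2)  (w +7, c 13, <D> = -A^-9 + A^-5 + A^3 + A^11)
V(D3) = -x^(5/2) - x^(9/2) - x^(13/2) + x^(15/2)  (w +5, c 11, <D> = -A^-15 + A^-11 + A^-3 + A^5)
D4 (bracket -A^-15 + A^-11 + A^-3 + A^5; 13 crossings at w = +5): V = -x^(5/2) - x^(9/2) - x^(13/2) + x^(15/2)
V(D5) = -x^(1/2) - x^(3/2) - x^(5/2) + x^(9/2)  (w +3, c 11, <D> = -A^-9 + A^-1 + A^3 + A^7)
D6 (bracket -A^-9 + A^-1 + A^3 + A^7; 13 crossings at w = +3): V = -x^(1/2) - x^(3/2) - x^(5/2) + x^(9/2)
note: 2 values of V(x) split the 6 diagrams


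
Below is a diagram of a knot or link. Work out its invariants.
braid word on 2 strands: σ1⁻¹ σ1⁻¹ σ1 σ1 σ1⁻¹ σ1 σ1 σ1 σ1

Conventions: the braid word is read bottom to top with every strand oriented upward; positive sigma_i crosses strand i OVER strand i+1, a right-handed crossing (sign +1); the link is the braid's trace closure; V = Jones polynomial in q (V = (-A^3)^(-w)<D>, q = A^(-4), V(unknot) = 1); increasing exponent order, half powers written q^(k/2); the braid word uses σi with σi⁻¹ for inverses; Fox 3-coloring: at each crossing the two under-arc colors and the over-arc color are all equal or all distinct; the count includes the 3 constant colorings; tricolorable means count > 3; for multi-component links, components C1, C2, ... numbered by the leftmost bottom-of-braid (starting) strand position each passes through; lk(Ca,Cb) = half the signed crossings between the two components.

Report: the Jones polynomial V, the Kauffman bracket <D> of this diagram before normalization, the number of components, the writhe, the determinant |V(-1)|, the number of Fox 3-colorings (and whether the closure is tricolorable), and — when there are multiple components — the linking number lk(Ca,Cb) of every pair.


V = q + q^3 - q^4
<D> = A^-7 - A^-3 - A^5 (w = +3)
1 component over 9 crossings, w = +3
9 Fox colorings among 3^9, |V(-1)| = 3: tricolorable
why: V spans 3 powers of q: at least 3 crossings in any diagram


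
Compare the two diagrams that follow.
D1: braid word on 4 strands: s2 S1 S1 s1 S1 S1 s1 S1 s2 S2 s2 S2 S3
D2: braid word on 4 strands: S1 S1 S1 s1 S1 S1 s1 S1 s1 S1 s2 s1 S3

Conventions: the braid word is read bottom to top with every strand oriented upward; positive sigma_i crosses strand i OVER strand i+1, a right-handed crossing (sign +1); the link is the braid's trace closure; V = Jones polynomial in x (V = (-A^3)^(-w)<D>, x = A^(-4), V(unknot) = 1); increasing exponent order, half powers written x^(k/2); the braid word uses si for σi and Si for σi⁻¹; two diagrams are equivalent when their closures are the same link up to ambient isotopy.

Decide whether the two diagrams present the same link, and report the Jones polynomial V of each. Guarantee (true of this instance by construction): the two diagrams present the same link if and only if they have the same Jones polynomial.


same link: yes
V(D1) = -x^-4 + x^-3 + x^-1  [13 crossings, <D> = -A^-5 - A^3 + A^7, w = -3]
D2 (bracket -A^-5 - A^3 + A^7; 13 crossings at w = -3): V = -x^-4 + x^-3 + x^-1
note: D2 (13 crossings) and D1 (13) are Markov-related braid presentations


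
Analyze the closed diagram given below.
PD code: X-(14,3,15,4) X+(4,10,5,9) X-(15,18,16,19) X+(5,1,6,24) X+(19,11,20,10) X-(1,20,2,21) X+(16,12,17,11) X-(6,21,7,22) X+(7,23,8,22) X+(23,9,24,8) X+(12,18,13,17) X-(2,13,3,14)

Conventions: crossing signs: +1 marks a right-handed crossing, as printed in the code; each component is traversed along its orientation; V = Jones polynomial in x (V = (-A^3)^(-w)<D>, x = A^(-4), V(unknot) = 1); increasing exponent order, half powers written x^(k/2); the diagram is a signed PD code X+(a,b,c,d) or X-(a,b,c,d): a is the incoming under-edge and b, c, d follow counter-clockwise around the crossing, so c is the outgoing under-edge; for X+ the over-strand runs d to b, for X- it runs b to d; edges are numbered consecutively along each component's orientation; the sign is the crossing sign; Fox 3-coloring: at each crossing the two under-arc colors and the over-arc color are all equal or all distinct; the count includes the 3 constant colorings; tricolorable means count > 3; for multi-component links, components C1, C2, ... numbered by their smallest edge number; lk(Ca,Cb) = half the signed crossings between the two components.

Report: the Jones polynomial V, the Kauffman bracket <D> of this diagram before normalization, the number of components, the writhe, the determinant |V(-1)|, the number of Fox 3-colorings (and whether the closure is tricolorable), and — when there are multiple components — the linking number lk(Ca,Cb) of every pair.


Jones polynomial: V(x) = x^-2 - x^-1 + 2 - 2x + x^2 - x^3 + x^4
<D> = A^-10 - A^-6 + A^-2 - 2A^2 + 2A^6 - A^10 + A^14; writhe +2
components 1, writhe +2 (12 crossings)
3-colorings: 9 of 3^12, det 9 — tricolorable
note: det 9 = |V(-1)|; divisible by 3, so tricolorable


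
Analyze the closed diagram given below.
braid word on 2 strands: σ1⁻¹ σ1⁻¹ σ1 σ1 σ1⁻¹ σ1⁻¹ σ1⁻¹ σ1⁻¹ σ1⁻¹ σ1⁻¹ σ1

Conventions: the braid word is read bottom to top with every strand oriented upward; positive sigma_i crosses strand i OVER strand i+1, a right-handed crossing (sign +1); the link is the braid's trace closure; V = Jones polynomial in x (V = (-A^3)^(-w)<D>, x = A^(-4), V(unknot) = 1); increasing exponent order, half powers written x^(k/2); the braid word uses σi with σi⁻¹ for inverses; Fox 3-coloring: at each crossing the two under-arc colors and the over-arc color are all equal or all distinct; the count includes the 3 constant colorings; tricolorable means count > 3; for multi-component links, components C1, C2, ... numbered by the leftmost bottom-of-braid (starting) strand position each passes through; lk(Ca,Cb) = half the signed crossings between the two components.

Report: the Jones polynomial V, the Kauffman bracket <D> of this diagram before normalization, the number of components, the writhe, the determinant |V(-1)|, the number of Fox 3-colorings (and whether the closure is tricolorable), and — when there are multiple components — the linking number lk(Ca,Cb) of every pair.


V(x) = -x^-7 + x^-6 - x^-5 + x^-4 + x^-2
bracket: -A^-7 - A + A^5 - A^9 + A^13, w = -5
1 component, writhe -5, over 11 crossings
det 5, colorings 3 of 3^11 — not tricolorable
observation: w = -5 shifts under R1 moves; the (-A^3)^(5) factor cancels that in V


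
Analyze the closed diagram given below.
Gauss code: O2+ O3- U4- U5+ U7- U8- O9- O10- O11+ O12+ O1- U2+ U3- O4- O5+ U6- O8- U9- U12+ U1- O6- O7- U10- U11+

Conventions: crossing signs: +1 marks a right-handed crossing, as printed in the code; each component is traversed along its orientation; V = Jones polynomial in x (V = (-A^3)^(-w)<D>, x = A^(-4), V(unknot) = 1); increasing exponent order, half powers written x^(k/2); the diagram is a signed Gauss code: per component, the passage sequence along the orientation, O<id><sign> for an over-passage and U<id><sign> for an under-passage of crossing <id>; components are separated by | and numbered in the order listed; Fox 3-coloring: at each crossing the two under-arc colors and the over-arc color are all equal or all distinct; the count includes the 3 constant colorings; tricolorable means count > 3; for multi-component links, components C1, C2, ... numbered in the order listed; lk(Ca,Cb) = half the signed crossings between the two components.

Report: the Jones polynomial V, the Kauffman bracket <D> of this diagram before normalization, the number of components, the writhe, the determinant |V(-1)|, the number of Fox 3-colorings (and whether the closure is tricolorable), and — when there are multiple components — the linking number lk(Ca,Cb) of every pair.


V = -x^-4 + x^-3 + x^-1
<D> = A^-8 + 1 - A^4 (w = -4)
1 component over 12 crossings, w = -4
9 Fox colorings among 3^12, |V(-1)| = 3: tricolorable
why: the span of V is 3, forcing >= 3 crossings in any diagram


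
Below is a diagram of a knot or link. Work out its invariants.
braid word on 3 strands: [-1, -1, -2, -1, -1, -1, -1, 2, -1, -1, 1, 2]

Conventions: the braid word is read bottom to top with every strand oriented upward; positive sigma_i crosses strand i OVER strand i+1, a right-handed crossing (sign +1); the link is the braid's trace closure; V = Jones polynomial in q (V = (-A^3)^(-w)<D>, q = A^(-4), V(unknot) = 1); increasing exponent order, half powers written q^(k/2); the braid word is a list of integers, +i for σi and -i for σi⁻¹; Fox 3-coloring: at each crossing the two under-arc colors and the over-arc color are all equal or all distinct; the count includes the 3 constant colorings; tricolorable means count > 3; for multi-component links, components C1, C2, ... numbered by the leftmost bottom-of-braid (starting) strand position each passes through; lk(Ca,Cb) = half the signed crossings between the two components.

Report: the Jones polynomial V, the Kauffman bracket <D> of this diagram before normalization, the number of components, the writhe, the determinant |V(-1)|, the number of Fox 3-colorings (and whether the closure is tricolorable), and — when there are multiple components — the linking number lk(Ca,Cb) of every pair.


V(q) = -q^-9 + 2q^-8 - 3q^-7 + 3q^-6 - 3q^-5 + 3q^-4 - q^-3 + q^-2
bracket: A^-10 - A^-6 + 3A^-2 - 3A^2 + 3A^6 - 3A^10 + 2A^14 - A^18, w = -6
1 component, writhe -6, over 12 crossings
det 17, colorings 3 of 3^12 — not tricolorable
observation: V spans 7 powers of q: at least 7 crossings in any diagram


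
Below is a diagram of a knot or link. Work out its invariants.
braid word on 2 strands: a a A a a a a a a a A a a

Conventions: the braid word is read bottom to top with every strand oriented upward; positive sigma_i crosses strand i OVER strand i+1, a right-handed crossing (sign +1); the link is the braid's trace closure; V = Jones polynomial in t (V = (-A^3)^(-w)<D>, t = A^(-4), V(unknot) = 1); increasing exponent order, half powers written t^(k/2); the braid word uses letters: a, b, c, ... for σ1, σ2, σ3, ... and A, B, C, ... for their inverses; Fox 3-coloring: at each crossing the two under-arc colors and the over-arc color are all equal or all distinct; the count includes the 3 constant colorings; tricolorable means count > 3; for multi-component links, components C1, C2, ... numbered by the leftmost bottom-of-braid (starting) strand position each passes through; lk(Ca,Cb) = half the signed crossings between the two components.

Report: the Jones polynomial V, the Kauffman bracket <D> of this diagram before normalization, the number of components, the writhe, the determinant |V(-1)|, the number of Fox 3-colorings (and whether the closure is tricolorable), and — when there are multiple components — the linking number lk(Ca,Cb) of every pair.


V = t^4 + t^6 - t^7 + t^8 - t^9 + t^10 - t^11 + t^12 - t^13
<D> = A^-25 - A^-21 + A^-17 - A^-13 + A^-9 - A^-5 + A^-1 - A^3 - A^11 (w = +9)
1 component over 13 crossings, w = +9
9 Fox colorings among 3^13, |V(-1)| = 9: tricolorable
why: det 9 = |V(-1)|; divisible by 3, so tricolorable


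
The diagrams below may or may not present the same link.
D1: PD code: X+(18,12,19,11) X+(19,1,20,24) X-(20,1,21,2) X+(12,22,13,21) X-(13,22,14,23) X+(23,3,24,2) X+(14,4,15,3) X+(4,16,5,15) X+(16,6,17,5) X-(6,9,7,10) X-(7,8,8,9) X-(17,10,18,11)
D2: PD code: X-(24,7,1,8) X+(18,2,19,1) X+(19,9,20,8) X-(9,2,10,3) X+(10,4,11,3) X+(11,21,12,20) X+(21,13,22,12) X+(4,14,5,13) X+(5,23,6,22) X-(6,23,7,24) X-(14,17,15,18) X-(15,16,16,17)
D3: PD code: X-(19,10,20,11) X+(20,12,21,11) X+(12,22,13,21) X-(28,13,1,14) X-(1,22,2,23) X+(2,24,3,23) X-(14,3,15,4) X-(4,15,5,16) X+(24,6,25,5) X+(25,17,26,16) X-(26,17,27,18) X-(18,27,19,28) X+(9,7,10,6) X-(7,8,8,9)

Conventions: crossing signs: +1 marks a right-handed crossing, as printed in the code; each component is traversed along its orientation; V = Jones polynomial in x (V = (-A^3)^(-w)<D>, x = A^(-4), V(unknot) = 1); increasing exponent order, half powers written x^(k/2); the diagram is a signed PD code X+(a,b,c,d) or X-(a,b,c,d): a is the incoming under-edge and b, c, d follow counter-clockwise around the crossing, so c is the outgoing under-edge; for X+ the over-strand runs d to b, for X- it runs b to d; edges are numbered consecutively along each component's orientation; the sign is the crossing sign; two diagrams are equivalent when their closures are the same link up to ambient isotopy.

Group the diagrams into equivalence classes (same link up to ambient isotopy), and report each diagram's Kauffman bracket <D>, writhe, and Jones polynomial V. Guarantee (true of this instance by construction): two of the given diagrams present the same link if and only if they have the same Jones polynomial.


equivalence classes: {D1} | {D2} | {D3}
D1 (bracket -A^-10 + A^-6 + A^2; 12 crossings at w = +2): V = x + x^3 - x^4
V(D2) = x - x^2 + 2x^3 - x^4 + x^5 - x^6  [12 crossings, <D> = -A^-18 + A^-14 - A^-10 + 2A^-6 - A^-2 + A^2, w = +2]
V(D3) = x^-5 - 2x^-4 + 2x^-3 - 2x^-2 + 2x^-1 - 1 + x  (w -2, c 14, <D> = A^-10 - A^-6 + 2A^-2 - 2A^2 + 2A^6 - 2A^10 + A^14)
observation: comparing 3 Jones polynomials yields 3 groups


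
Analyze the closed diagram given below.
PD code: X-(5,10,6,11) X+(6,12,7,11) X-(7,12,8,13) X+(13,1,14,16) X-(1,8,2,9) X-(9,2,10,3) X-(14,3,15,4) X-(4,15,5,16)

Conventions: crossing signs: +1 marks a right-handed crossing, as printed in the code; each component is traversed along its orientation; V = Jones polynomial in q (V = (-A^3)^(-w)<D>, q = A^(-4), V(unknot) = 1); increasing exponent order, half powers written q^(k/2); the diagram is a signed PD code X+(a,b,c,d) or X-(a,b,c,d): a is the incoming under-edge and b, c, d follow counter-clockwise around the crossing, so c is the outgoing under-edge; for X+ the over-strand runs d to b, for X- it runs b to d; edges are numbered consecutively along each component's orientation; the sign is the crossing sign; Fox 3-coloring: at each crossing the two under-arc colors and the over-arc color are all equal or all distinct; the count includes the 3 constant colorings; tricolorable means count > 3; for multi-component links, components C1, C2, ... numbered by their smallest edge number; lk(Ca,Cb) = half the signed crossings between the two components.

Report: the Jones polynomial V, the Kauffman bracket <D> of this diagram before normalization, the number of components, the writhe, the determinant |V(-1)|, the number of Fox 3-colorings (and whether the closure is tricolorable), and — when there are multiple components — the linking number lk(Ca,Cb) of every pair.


V(q) = -q^-6 + q^-5 - q^-4 + 2q^-3 - q^-2 + q^-1
bracket: A^-8 - A^-4 + 2 - A^4 + A^8 - A^12, w = -4
1 component, writhe -4, over 8 crossings
det 7, colorings 3 of 3^8 — not tricolorable
observation: V spans 5 powers of q: at least 5 crossings in any diagram


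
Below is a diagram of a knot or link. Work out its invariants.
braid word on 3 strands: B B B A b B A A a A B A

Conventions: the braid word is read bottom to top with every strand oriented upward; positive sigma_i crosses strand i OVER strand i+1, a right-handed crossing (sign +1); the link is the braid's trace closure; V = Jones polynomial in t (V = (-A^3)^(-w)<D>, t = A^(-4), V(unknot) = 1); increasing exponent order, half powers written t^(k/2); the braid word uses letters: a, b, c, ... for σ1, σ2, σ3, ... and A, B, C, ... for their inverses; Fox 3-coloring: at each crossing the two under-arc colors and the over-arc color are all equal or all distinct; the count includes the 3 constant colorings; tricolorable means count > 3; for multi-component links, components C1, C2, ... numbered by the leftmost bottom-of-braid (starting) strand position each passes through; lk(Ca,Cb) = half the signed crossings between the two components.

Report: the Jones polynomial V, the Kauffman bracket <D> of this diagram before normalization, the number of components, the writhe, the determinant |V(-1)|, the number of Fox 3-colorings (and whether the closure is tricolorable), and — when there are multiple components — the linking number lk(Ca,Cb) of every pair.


V(t) = -t^-10 + t^-9 - t^-8 + t^-7 - t^-6 + t^-5 + t^-3
bracket: A^-12 + A^-4 - 1 + A^4 - A^8 + A^12 - A^16, w = -8
1 component, writhe -8, over 12 crossings
det 7, colorings 3 of 3^12 — not tricolorable
observation: the span of V is 7, forcing >= 7 crossings in any diagram


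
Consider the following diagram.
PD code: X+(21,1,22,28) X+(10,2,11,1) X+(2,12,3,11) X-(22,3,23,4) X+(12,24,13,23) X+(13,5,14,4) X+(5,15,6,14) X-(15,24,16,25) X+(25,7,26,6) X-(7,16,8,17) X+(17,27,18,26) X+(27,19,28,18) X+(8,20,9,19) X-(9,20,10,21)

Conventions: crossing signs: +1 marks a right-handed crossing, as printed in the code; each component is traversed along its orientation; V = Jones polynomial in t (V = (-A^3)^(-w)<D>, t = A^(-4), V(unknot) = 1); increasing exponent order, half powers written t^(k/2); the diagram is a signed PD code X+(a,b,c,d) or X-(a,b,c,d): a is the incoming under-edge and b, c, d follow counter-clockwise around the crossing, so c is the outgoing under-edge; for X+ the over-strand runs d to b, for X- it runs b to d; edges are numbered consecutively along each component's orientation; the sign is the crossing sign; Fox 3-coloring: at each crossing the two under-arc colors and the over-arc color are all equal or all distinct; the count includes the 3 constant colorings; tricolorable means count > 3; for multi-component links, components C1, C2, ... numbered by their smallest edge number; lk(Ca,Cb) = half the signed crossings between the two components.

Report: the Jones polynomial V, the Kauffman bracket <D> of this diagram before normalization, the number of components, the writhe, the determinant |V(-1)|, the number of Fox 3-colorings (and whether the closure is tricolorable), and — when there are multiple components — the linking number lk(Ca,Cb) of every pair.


Jones polynomial: V(t) = -t + 5t^2 - 8t^3 + 13t^4 - 16t^5 + 17t^6 - 16t^7 + 12t^8 - 8t^9 + 4t^10 - t^11
<D> = -A^-26 + 4A^-22 - 8A^-18 + 12A^-14 - 16A^-10 + 17A^-6 - 16A^-2 + 13A^2 - 8A^6 + 5A^10 - A^14; writhe +6
components 1, writhe +6 (14 crossings)
3-colorings: 3 of 3^14, det 101 — not tricolorable
note: w = +6 shifts under R1 moves; the (-A^3)^(-6) factor cancels that in V


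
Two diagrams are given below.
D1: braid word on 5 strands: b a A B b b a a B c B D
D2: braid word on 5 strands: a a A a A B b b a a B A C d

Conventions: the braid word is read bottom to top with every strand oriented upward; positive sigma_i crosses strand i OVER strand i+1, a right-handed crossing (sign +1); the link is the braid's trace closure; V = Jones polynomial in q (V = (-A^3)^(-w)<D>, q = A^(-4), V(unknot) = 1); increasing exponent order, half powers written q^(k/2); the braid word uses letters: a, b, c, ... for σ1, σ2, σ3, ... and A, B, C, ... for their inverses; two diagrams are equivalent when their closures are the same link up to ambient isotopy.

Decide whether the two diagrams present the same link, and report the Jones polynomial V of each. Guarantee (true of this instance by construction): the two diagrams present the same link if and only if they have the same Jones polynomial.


same link: yes
V(D1) = 1 + q + q^2 + q^3  [12 crossings, <D> = A^-6 + A^-2 + A^2 + A^6, w = +2]
V(D2) = 1 + q + q^2 + q^3  [14 crossings, <D> = A^-6 + A^-2 + A^2 + A^6, w = +2]
insight: D2 (14 crossings) and D1 (12) are Markov-related braid presentations


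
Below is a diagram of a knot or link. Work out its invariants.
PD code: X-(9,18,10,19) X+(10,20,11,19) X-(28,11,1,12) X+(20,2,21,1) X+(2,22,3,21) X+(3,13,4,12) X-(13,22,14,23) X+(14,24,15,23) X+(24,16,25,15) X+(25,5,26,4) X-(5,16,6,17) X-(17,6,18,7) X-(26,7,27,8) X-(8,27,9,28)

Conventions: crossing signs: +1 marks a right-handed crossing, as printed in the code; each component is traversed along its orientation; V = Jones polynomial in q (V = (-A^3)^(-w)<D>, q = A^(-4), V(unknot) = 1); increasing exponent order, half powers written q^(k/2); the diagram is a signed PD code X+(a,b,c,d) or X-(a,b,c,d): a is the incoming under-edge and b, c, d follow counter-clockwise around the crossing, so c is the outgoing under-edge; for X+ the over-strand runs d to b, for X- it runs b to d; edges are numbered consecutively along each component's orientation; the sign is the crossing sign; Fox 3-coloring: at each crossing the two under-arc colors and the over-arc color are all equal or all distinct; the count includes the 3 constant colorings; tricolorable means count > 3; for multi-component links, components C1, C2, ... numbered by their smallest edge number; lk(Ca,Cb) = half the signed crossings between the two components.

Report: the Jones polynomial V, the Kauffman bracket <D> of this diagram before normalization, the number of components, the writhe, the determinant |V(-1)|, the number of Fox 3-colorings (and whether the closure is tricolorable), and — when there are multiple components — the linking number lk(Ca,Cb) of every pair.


V(q) = -q^-3 + 2q^-2 - 2q^-1 + 3 - 2q + 2q^2 - q^3
bracket: -A^-12 + 2A^-8 - 2A^-4 + 3 - 2A^4 + 2A^8 - A^12, w = 0
1 component, writhe 0, over 14 crossings
det 13, colorings 3 of 3^14 — not tricolorable
observation: w = 0 (over 14 crossings) is diagram-only; (-A^3)^(0) removes it from V


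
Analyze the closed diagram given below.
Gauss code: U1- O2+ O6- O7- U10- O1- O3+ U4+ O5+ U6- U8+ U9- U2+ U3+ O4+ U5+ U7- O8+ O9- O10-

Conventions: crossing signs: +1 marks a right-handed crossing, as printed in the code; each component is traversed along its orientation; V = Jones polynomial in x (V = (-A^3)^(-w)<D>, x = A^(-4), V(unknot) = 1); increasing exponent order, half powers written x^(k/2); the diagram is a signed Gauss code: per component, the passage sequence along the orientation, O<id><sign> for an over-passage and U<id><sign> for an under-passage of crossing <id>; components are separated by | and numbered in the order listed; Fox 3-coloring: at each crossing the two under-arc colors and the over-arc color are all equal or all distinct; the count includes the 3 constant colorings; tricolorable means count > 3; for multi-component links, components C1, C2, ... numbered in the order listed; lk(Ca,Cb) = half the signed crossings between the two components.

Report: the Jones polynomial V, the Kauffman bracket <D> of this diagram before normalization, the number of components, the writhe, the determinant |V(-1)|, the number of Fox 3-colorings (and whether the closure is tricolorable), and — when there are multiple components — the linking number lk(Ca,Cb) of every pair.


Jones polynomial: V(x) = -x^-3 + x^-2 - x^-1 + 3 - x + x^2 - x^3
<D> = -A^-12 + A^-8 - A^-4 + 3 - A^4 + A^8 - A^12; writhe 0
components 1, writhe 0 (10 crossings)
3-colorings: 27 of 3^10, det 9 — tricolorable
note: |V(-1)| = 9: so tricolorable, since 3 divides 9


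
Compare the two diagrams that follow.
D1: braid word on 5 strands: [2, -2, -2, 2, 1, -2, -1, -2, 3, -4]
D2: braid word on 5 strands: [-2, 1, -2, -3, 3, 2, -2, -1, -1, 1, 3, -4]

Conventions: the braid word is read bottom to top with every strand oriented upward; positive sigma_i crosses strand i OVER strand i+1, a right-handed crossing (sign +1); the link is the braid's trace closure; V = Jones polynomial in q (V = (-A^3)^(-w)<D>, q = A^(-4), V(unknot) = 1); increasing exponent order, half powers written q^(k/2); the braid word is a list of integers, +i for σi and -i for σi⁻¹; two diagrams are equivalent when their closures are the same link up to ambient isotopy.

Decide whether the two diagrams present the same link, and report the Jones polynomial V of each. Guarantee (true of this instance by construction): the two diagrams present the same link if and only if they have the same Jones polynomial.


same link: yes
V(D1) = 1  [10 crossings, <D> = A^-6, w = -2]
D2 (bracket A^-6; 12 crossings at w = -2): V = 1
note: one V(q) for all 2 diagrams — one class (guaranteed)


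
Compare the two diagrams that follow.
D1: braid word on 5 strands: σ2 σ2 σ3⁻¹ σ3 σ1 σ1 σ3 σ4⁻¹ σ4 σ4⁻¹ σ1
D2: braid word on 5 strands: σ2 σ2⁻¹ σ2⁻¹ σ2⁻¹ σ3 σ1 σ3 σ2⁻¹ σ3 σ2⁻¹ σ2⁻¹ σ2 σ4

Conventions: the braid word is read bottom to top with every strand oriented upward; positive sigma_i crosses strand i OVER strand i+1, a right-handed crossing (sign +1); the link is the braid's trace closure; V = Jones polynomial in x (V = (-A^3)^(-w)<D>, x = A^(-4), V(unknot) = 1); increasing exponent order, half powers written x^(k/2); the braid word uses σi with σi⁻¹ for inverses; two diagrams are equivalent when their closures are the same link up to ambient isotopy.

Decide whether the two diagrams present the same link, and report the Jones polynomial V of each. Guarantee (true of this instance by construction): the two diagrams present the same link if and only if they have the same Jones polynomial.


equivalent: no
D1 (bracket -A^-11 + A^-7 - A^-3 + 2A + A^9; 11 crossings at w = +5): V = -x^(3/2) - 2x^(7/2) + x^(9/2) - x^(11/2) + x^(13/2)
V(D2) = -x^(-9/2) + 2x^(-7/2) - 3x^(-5/2) + 3x^(-3/2) - 4x^(-1/2) + 2x^(1/2) - 2x^(3/2) + x^(5/2)  [13 crossings, <D> = -A^-7 + 2A^-3 - 2A + 4A^5 - 3A^9 + 3A^13 - 2A^17 + A^21, w = +1]
observation: V(x) takes 2 values over 2 diagrams, fixing the grouping


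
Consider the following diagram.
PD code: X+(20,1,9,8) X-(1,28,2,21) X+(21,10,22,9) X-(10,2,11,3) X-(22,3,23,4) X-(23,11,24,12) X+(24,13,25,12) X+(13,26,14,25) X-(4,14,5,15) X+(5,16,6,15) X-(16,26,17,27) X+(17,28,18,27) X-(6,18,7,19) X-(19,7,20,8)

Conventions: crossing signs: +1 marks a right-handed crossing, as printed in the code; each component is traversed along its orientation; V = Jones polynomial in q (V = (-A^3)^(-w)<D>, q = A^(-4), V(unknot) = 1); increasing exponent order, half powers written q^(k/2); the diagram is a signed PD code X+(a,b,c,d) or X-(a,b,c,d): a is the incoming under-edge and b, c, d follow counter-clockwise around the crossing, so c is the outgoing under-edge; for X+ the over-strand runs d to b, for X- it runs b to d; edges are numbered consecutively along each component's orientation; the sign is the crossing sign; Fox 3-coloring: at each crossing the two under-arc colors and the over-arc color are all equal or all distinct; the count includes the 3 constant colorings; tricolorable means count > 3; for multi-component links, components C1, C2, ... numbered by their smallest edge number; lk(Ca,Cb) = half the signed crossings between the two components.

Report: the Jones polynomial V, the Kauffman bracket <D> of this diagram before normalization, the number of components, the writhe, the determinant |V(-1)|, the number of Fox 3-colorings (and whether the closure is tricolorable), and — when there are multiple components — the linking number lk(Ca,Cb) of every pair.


Jones polynomial: V(q) = q^-4 + q^-2 + 2
<D> = 2A^-6 + A^2 + A^10; writhe -2
components 3, writhe -2 (14 crossings)
linking number lk(C1,C2) = -1
lk(C1,C3): -1
lk(C2,C3) = +1
3-colorings: 3 of 3^14, det 4 — not tricolorable
note: the span of V is 4, within the link bound 14 + 3 - 1
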